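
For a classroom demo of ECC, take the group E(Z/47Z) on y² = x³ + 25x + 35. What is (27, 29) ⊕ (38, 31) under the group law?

(27, 29) + (38, 31). λ = (31 - 29)/(38 - 27) ≡ 2/11 mod 47. 11⁻¹ ≡ 30 (mod 47) since 11·30 = 330 ≡ 1, so λ ≡ 13.
  x = λ² - 27 - 38 = 169 - 65 ≡ 10; y = λ·(27 - 10) - 29 ≡ 4. → (10, 4)

(10, 4)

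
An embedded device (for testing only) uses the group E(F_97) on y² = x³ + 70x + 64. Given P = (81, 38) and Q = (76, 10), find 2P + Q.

(15, 30)

First 2P:
Repeated addition: build up to 2P.
2P: tangent at (81, 38): λ = (3·81² + 70)/(2·38) ≡ 62/76. 76⁻¹ ≡ 60 (mod 97) since 76·60 = 4560 ≡ 1, so λ ≡ 62·60 ≡ 34.
  x = λ² - 81 - 81 = 1156 - 162 ≡ 24; y = λ·(81 - 24) - 38 ≡ 57. → (24, 57)
2P = (24, 57).
Finally 2P + Q:
(24, 57) + (76, 10). λ = (10 - 57)/(76 - 24) ≡ 50/52 mod 97. 52⁻¹ ≡ 28 (mod 97), so λ ≡ 42.
  x = λ² - 24 - 76 = 1764 - 100 ≡ 15; y = λ·(24 - 15) - 57 ≡ 30. → (15, 30)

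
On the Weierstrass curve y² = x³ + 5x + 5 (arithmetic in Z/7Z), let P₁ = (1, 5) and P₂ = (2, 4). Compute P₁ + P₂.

(1, 5) + (2, 4). λ = (4 - 5)/(2 - 1) ≡ 6/1 mod 7. 1⁻¹ ≡ 1 (mod 7), so λ ≡ 6.
  x = λ² - 1 - 2 = 36 - 3 ≡ 5; y = λ·(1 - 5) - 5 ≡ 6. → (5, 6)

(5, 6)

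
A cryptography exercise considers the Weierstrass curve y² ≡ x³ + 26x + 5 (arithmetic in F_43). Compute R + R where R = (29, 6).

(29, 37)

tangent at (29, 6): λ = (3·29² + 26)/(2·6) ≡ 12/12. 12⁻¹ ≡ 18 (mod 43), so λ ≡ 12·18 ≡ 1.
  x = λ² - 29 - 29 = 1 - 58 ≡ 29; y = λ·(29 - 29) - 6 ≡ 37. → (29, 37)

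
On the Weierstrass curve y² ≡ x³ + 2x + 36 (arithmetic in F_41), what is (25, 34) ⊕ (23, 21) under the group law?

(25, 34) + (23, 21). λ = (21 - 34)/(23 - 25) ≡ 28/39 mod 41. 39⁻¹ ≡ 20 (mod 41) since 39·20 = 780 ≡ 1, so λ ≡ 27.
  x = λ² - 25 - 23 = 729 - 48 ≡ 25; y = λ·(25 - 25) - 34 ≡ 7. → (25, 7)

(25, 7)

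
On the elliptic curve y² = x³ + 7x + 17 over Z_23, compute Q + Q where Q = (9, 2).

(7, 8)

tangent at (9, 2): λ = (3·9² + 7)/(2·2) ≡ 20/4. 4⁻¹ ≡ 6 (mod 23), so λ ≡ 20·6 ≡ 5.
  x = λ² - 9 - 9 = 25 - 18 ≡ 7; y = λ·(9 - 7) - 2 ≡ 8. → (7, 8)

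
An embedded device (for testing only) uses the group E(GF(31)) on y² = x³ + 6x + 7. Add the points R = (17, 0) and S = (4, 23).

(19, 25)

(17, 0) + (4, 23). λ = (23 - 0)/(4 - 17) ≡ 23/18 mod 31. 18⁻¹ ≡ 19 (mod 31), so λ ≡ 3.
  x = λ² - 17 - 4 = 9 - 21 ≡ 19; y = λ·(17 - 19) - 0 ≡ 25. → (19, 25)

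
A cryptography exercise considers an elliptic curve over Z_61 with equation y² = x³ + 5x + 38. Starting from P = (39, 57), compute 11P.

(44, 46)

Double-and-add on 11 = (1011)₂. Start with P = (39, 57) for the leading 1-bit.
double: tangent at (39, 57): λ = (3·39² + 5)/(2·57) ≡ 54/53. 53⁻¹ ≡ 38 (mod 61), so λ ≡ 54·38 ≡ 39.
  x = λ² - 39 - 39 = 1521 - 78 ≡ 40; y = λ·(39 - 40) - 57 ≡ 26. → (40, 26)
double: tangent at (40, 26): λ = (3·40² + 5)/(2·26) ≡ 47/52. 52⁻¹ ≡ 27 (mod 61), so λ ≡ 47·27 ≡ 49.
  x = λ² - 40 - 40 = 2401 - 80 ≡ 3; y = λ·(40 - 3) - 26 ≡ 18. → (3, 18)
add P: (3, 18) + (39, 57). λ = (57 - 18)/(39 - 3) ≡ 39/36 mod 61. 36⁻¹ ≡ 39 (mod 61) since 36·39 = 1404 ≡ 1, so λ ≡ 57.
  x = λ² - 3 - 39 = 3249 - 42 ≡ 35; y = λ·(3 - 35) - 18 ≡ 49. → (35, 49)
double: tangent at (35, 49): λ = (3·35² + 5)/(2·49) ≡ 20/37. 37⁻¹ ≡ 33 (mod 61), so λ ≡ 20·33 ≡ 50.
  x = λ² - 35 - 35 = 2500 - 70 ≡ 51; y = λ·(35 - 51) - 49 ≡ 5. → (51, 5)
add P: (51, 5) + (39, 57). λ = (57 - 5)/(39 - 51) ≡ 52/49 mod 61. 49⁻¹ ≡ 5 (mod 61) since 49·5 = 245 ≡ 1, so λ ≡ 16.
  x = λ² - 51 - 39 = 256 - 90 ≡ 44; y = λ·(51 - 44) - 5 ≡ 46. → (44, 46)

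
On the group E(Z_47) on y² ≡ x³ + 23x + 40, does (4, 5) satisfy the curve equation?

no

y² = 5² ≡ 25; x³ + 23x + 40 = 196 ≡ 8 (mod 47). 25 ≠ 8.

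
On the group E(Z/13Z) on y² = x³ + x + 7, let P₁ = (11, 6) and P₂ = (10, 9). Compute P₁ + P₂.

(11, 6) + (10, 9). λ = (9 - 6)/(10 - 11) ≡ 3/12 mod 13. 12⁻¹ ≡ 12 (mod 13), so λ ≡ 10.
  x = λ² - 11 - 10 = 100 - 21 ≡ 1; y = λ·(11 - 1) - 6 ≡ 3. → (1, 3)

(1, 3)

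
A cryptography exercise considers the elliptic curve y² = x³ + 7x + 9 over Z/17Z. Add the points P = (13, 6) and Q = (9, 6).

(13, 6) + (9, 6). λ = (6 - 6)/(9 - 13) ≡ 0/13 mod 17. 13⁻¹ ≡ 4 (mod 17), so λ ≡ 0.
  x = λ² - 13 - 9 = 0 - 22 ≡ 12; y = λ·(13 - 12) - 6 ≡ 11. → (12, 11)

(12, 11)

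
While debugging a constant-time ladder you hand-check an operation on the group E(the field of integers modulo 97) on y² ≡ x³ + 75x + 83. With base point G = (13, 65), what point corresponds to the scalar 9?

(8, 82)

Repeated addition: build up to 9G.
2G: tangent at (13, 65): λ = (3·13² + 75)/(2·65) ≡ 0/33. 33⁻¹ ≡ 50 (mod 97), so λ ≡ 0·50 ≡ 0.
  x = λ² - 13 - 13 = 0 - 26 ≡ 71; y = λ·(13 - 71) - 65 ≡ 32. → (71, 32)
3G: (71, 32) + (13, 65). λ = (65 - 32)/(13 - 71) ≡ 33/39 mod 97. 39⁻¹ ≡ 5 (mod 97), so λ ≡ 68.
  x = λ² - 71 - 13 = 4624 - 84 ≡ 78; y = λ·(71 - 78) - 32 ≡ 74. → (78, 74)
4G: (78, 74) + (13, 65). λ = (65 - 74)/(13 - 78) ≡ 88/32 mod 97. 32⁻¹ ≡ 94 (mod 97) since 32·94 = 3008 ≡ 1, so λ ≡ 27.
  x = λ² - 78 - 13 = 729 - 91 ≡ 56; y = λ·(78 - 56) - 74 ≡ 35. → (56, 35)
5G: (56, 35) + (13, 65). λ = (65 - 35)/(13 - 56) ≡ 30/54 mod 97. 54⁻¹ ≡ 9 (mod 97), so λ ≡ 76.
  x = λ² - 56 - 13 = 5776 - 69 ≡ 81; y = λ·(56 - 81) - 35 ≡ 5. → (81, 5)
6G: (81, 5) + (13, 65). λ = (65 - 5)/(13 - 81) ≡ 60/29 mod 97. 29⁻¹ ≡ 87 (mod 97) since 29·87 = 2523 ≡ 1, so λ ≡ 79.
  x = λ² - 81 - 13 = 6241 - 94 ≡ 36; y = λ·(81 - 36) - 5 ≡ 58. → (36, 58)
7G: (36, 58) + (13, 65). λ = (65 - 58)/(13 - 36) ≡ 7/74 mod 97. 74⁻¹ ≡ 59 (mod 97), so λ ≡ 25.
  x = λ² - 36 - 13 = 625 - 49 ≡ 91; y = λ·(36 - 91) - 58 ≡ 22. → (91, 22)
8G: (91, 22) + (13, 65). λ = (65 - 22)/(13 - 91) ≡ 43/19 mod 97. 19⁻¹ ≡ 46 (mod 97), so λ ≡ 38.
  x = λ² - 91 - 13 = 1444 - 104 ≡ 79; y = λ·(91 - 79) - 22 ≡ 46. → (79, 46)
9G: (79, 46) + (13, 65). λ = (65 - 46)/(13 - 79) ≡ 19/31 mod 97. 31⁻¹ ≡ 72 (mod 97) since 31·72 = 2232 ≡ 1, so λ ≡ 10.
  x = λ² - 79 - 13 = 100 - 92 ≡ 8; y = λ·(79 - 8) - 46 ≡ 82. → (8, 82)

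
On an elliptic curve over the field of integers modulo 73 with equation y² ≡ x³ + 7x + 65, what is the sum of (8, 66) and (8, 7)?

The two points share x = 8 and their y-coordinates satisfy 66 + 7 ≡ 0 (mod 73), so they are inverses. Their sum is the point at infinity.

O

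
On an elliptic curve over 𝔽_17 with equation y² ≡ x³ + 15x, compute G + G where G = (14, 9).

tangent at (14, 9): λ = (3·14² + 15)/(2·9) ≡ 8/1. 1⁻¹ ≡ 1 (mod 17) since 1·1 = 1 ≡ 1, so λ ≡ 8·1 ≡ 8.
  x = λ² - 14 - 14 = 64 - 28 ≡ 2; y = λ·(14 - 2) - 9 ≡ 2. → (2, 2)

(2, 2)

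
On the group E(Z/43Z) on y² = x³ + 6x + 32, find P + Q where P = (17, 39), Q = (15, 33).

(17, 39) + (15, 33). λ = (33 - 39)/(15 - 17) ≡ 37/41 mod 43. 41⁻¹ ≡ 21 (mod 43) since 41·21 = 861 ≡ 1, so λ ≡ 3.
  x = λ² - 17 - 15 = 9 - 32 ≡ 20; y = λ·(17 - 20) - 39 ≡ 38. → (20, 38)

(20, 38)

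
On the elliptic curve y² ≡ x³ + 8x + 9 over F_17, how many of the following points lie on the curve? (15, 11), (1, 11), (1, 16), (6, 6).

2

(15, 11): 11² ≡ 2, rhs ≡ 2 → on.
(1, 11): 11² ≡ 2, rhs ≡ 1 → off.
(1, 16): 16² ≡ 1, rhs ≡ 1 → on.
(6, 6): 6² ≡ 2, rhs ≡ 1 → off.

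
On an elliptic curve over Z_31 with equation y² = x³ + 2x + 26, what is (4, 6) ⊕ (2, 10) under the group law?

(29, 13)

(4, 6) + (2, 10). λ = (10 - 6)/(2 - 4) ≡ 4/29 mod 31. 29⁻¹ ≡ 15 (mod 31), so λ ≡ 29.
  x = λ² - 4 - 2 = 841 - 6 ≡ 29; y = λ·(4 - 29) - 6 ≡ 13. → (29, 13)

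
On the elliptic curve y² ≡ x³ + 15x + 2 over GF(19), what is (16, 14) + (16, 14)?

tangent at (16, 14): λ = (3·16² + 15)/(2·14) ≡ 4/9. 9⁻¹ ≡ 17 (mod 19), so λ ≡ 4·17 ≡ 11.
  x = λ² - 16 - 16 = 121 - 32 ≡ 13; y = λ·(16 - 13) - 14 ≡ 0. → (13, 0)

(13, 0)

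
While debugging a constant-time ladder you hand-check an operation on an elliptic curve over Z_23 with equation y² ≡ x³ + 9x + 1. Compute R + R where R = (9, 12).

(6, 8)

tangent at (9, 12): λ = (3·9² + 9)/(2·12) ≡ 22/1. 1⁻¹ ≡ 1 (mod 23) since 1·1 = 1 ≡ 1, so λ ≡ 22·1 ≡ 22.
  x = λ² - 9 - 9 = 484 - 18 ≡ 6; y = λ·(9 - 6) - 12 ≡ 8. → (6, 8)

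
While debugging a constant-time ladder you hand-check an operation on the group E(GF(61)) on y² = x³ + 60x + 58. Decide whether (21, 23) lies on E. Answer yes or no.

y² = 23² ≡ 41; x³ + 60x + 58 = 10579 ≡ 26 (mod 61). 41 ≠ 26.

no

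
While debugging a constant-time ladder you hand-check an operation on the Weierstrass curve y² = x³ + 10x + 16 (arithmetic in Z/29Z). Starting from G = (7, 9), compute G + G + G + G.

(18, 24)

Repeated addition: build up to 4G.
2G: tangent at (7, 9): λ = (3·7² + 10)/(2·9) ≡ 12/18. 18⁻¹ ≡ 21 (mod 29) since 18·21 = 378 ≡ 1, so λ ≡ 12·21 ≡ 20.
  x = λ² - 7 - 7 = 400 - 14 ≡ 9; y = λ·(7 - 9) - 9 ≡ 9. → (9, 9)
3G: (9, 9) + (7, 9). λ = (9 - 9)/(7 - 9) ≡ 0/27 mod 29. 27⁻¹ ≡ 14 (mod 29), so λ ≡ 0.
  x = λ² - 9 - 7 = 0 - 16 ≡ 13; y = λ·(9 - 13) - 9 ≡ 20. → (13, 20)
4G: (13, 20) + (7, 9). λ = (9 - 20)/(7 - 13) ≡ 18/23 mod 29. 23⁻¹ ≡ 24 (mod 29), so λ ≡ 26.
  x = λ² - 13 - 7 = 676 - 20 ≡ 18; y = λ·(13 - 18) - 20 ≡ 24. → (18, 24)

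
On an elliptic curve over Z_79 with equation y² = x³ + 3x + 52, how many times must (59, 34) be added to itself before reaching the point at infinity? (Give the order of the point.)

2P: tangent at (59, 34): λ = (3·59² + 3)/(2·34) ≡ 18/68. 68⁻¹ ≡ 43 (mod 79) since 68·43 = 2924 ≡ 1, so λ ≡ 18·43 ≡ 63.
  x = λ² - 59 - 59 = 3969 - 118 ≡ 59; y = λ·(59 - 59) - 34 ≡ 45. → (59, 45)
3P: (59, 45) + (59, 34): same x and y₁ ≡ -y₂, so the sum is the point at infinity.
3P = the point at infinity, so the order is 3.

3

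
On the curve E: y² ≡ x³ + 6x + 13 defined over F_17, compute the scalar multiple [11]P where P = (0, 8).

(0, 8)

Double-and-add on 11 = (1011)₂. Start with P = (0, 8) for the leading 1-bit.
double: tangent at (0, 8): λ = (3·0² + 6)/(2·8) ≡ 6/16. 16⁻¹ ≡ 16 (mod 17), so λ ≡ 6·16 ≡ 11.
  x = λ² - 0 - 0 = 121 - 0 ≡ 2; y = λ·(0 - 2) - 8 ≡ 4. → (2, 4)
double: tangent at (2, 4): λ = (3·2² + 6)/(2·4) ≡ 1/8. 8⁻¹ ≡ 15 (mod 17), so λ ≡ 1·15 ≡ 15.
  x = λ² - 2 - 2 = 225 - 4 ≡ 0; y = λ·(2 - 0) - 4 ≡ 9. → (0, 9)
add P: (0, 9) + (0, 8): same x and y₁ ≡ -y₂, so the sum is 𝒪.
double: 𝒪 + 𝒪 = 𝒪 (identity).
add P: 𝒪 + (0, 8) = (0, 8) (identity).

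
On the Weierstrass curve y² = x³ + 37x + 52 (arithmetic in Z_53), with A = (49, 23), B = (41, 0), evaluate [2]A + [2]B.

First 2A:
Repeated addition: build up to 2A.
2A: tangent at (49, 23): λ = (3·49² + 37)/(2·23) ≡ 32/46. 46⁻¹ ≡ 15 (mod 53) since 46·15 = 690 ≡ 1, so λ ≡ 32·15 ≡ 3.
  x = λ² - 49 - 49 = 9 - 98 ≡ 17; y = λ·(49 - 17) - 23 ≡ 20. → (17, 20)
2A = (17, 20).
Next 2B:
Repeated addition: build up to 2B.
2B: (41, 0) + (41, 0): same x and y₁ ≡ -y₂, so the sum is the point at infinity.
2B = the point at infinity.
Finally 2A + 2B:
(17, 20) + the point at infinity = (17, 20) (identity).

(17, 20)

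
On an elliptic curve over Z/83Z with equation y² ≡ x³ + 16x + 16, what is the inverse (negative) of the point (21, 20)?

-(21, 20) = (21, -20 mod 83) = (21, 63).

(21, 63)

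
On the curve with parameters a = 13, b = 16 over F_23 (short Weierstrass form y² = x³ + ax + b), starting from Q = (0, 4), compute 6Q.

(0, 4)

Repeated addition: build up to 6Q.
2Q: tangent at (0, 4): λ = (3·0² + 13)/(2·4) ≡ 13/8. 8⁻¹ ≡ 3 (mod 23), so λ ≡ 13·3 ≡ 16.
  x = λ² - 0 - 0 = 256 - 0 ≡ 3; y = λ·(0 - 3) - 4 ≡ 17. → (3, 17)
3Q: (3, 17) + (0, 4). λ = (4 - 17)/(0 - 3) ≡ 10/20 mod 23. 20⁻¹ ≡ 15 (mod 23), so λ ≡ 12.
  x = λ² - 3 - 0 = 144 - 3 ≡ 3; y = λ·(3 - 3) - 17 ≡ 6. → (3, 6)
4Q: (3, 6) + (0, 4). λ = (4 - 6)/(0 - 3) ≡ 21/20 mod 23. 20⁻¹ ≡ 15 (mod 23), so λ ≡ 16.
  x = λ² - 3 - 0 = 256 - 3 ≡ 0; y = λ·(3 - 0) - 6 ≡ 19. → (0, 19)
5Q: (0, 19) + (0, 4): same x and y₁ ≡ -y₂, so the sum is O.
6Q: O + (0, 4) = (0, 4) (identity).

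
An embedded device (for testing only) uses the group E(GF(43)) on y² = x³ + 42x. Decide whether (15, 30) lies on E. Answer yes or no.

y² = 30² ≡ 40; x³ + 42x + 0 = 4005 ≡ 6 (mod 43). 40 ≠ 6.

no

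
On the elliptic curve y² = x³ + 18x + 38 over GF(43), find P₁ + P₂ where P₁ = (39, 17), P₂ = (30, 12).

(39, 17) + (30, 12). λ = (12 - 17)/(30 - 39) ≡ 38/34 mod 43. 34⁻¹ ≡ 19 (mod 43), so λ ≡ 34.
  x = λ² - 39 - 30 = 1156 - 69 ≡ 12; y = λ·(39 - 12) - 17 ≡ 41. → (12, 41)

(12, 41)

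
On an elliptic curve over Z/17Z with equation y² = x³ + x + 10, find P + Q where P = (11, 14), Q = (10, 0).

(11, 14) + (10, 0). λ = (0 - 14)/(10 - 11) ≡ 3/16 mod 17. 16⁻¹ ≡ 16 (mod 17), so λ ≡ 14.
  x = λ² - 11 - 10 = 196 - 21 ≡ 5; y = λ·(11 - 5) - 14 ≡ 2. → (5, 2)

(5, 2)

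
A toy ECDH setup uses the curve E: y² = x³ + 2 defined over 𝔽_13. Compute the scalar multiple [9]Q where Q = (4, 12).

Repeated addition: build up to 9Q.
2Q: tangent at (4, 12): λ = (3·4² + 0)/(2·12) ≡ 9/11. 11⁻¹ ≡ 6 (mod 13), so λ ≡ 9·6 ≡ 2.
  x = λ² - 4 - 4 = 4 - 8 ≡ 9; y = λ·(4 - 9) - 12 ≡ 4. → (9, 4)
3Q: (9, 4) + (4, 12). λ = (12 - 4)/(4 - 9) ≡ 8/8 mod 13. 8⁻¹ ≡ 5 (mod 13), so λ ≡ 1.
  x = λ² - 9 - 4 = 1 - 13 ≡ 1; y = λ·(9 - 1) - 4 ≡ 4. → (1, 4)
4Q: (1, 4) + (4, 12). λ = (12 - 4)/(4 - 1) ≡ 8/3 mod 13. 3⁻¹ ≡ 9 (mod 13) since 3·9 = 27 ≡ 1, so λ ≡ 7.
  x = λ² - 1 - 4 = 49 - 5 ≡ 5; y = λ·(1 - 5) - 4 ≡ 7. → (5, 7)
5Q: (5, 7) + (4, 12). λ = (12 - 7)/(4 - 5) ≡ 5/12 mod 13. 12⁻¹ ≡ 12 (mod 13), so λ ≡ 8.
  x = λ² - 5 - 4 = 64 - 9 ≡ 3; y = λ·(5 - 3) - 7 ≡ 9. → (3, 9)
6Q: (3, 9) + (4, 12). λ = (12 - 9)/(4 - 3) ≡ 3/1 mod 13. 1⁻¹ ≡ 1 (mod 13) since 1·1 = 1 ≡ 1, so λ ≡ 3.
  x = λ² - 3 - 4 = 9 - 7 ≡ 2; y = λ·(3 - 2) - 9 ≡ 7. → (2, 7)
7Q: (2, 7) + (4, 12). λ = (12 - 7)/(4 - 2) ≡ 5/2 mod 13. 2⁻¹ ≡ 7 (mod 13), so λ ≡ 9.
  x = λ² - 2 - 4 = 81 - 6 ≡ 10; y = λ·(2 - 10) - 7 ≡ 12. → (10, 12)
8Q: (10, 12) + (4, 12). λ = (12 - 12)/(4 - 10) ≡ 0/7 mod 13. 7⁻¹ ≡ 2 (mod 13) since 7·2 = 14 ≡ 1, so λ ≡ 0.
  x = λ² - 10 - 4 = 0 - 14 ≡ 12; y = λ·(10 - 12) - 12 ≡ 1. → (12, 1)
9Q: (12, 1) + (4, 12). λ = (12 - 1)/(4 - 12) ≡ 11/5 mod 13. 5⁻¹ ≡ 8 (mod 13), so λ ≡ 10.
  x = λ² - 12 - 4 = 100 - 16 ≡ 6; y = λ·(12 - 6) - 1 ≡ 7. → (6, 7)

(6, 7)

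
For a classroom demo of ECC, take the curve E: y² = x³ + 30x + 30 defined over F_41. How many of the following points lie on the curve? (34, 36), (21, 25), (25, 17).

(34, 36): 36² ≡ 25, rhs ≡ 10 → off.
(21, 25): 25² ≡ 10, rhs ≡ 40 → off.
(25, 17): 17² ≡ 2, rhs ≡ 5 → off.

0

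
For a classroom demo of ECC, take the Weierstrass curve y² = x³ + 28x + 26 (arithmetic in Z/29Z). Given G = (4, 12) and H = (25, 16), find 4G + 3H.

(6, 2)

First 4G:
Double-and-add on 4 = (100)₂. Start with G = (4, 12) for the leading 1-bit.
double: tangent at (4, 12): λ = (3·4² + 28)/(2·12) ≡ 18/24. 24⁻¹ ≡ 23 (mod 29), so λ ≡ 18·23 ≡ 8.
  x = λ² - 4 - 4 = 64 - 8 ≡ 27; y = λ·(4 - 27) - 12 ≡ 7. → (27, 7)
double: tangent at (27, 7): λ = (3·27² + 28)/(2·7) ≡ 11/14. 14⁻¹ ≡ 27 (mod 29) since 14·27 = 378 ≡ 1, so λ ≡ 11·27 ≡ 7.
  x = λ² - 27 - 27 = 49 - 54 ≡ 24; y = λ·(27 - 24) - 7 ≡ 14. → (24, 14)
4G = (24, 14).
Next 3H:
Repeated addition: build up to 3H.
2H: tangent at (25, 16): λ = (3·25² + 28)/(2·16) ≡ 18/3. 3⁻¹ ≡ 10 (mod 29), so λ ≡ 18·10 ≡ 6.
  x = λ² - 25 - 25 = 36 - 50 ≡ 15; y = λ·(25 - 15) - 16 ≡ 15. → (15, 15)
3H: (15, 15) + (25, 16). λ = (16 - 15)/(25 - 15) ≡ 1/10 mod 29. 10⁻¹ ≡ 3 (mod 29), so λ ≡ 3.
  x = λ² - 15 - 25 = 9 - 40 ≡ 27; y = λ·(15 - 27) - 15 ≡ 7. → (27, 7)
3H = (27, 7).
Finally 4G + 3H:
(24, 14) + (27, 7). λ = (7 - 14)/(27 - 24) ≡ 22/3 mod 29. 3⁻¹ ≡ 10 (mod 29) since 3·10 = 30 ≡ 1, so λ ≡ 17.
  x = λ² - 24 - 27 = 289 - 51 ≡ 6; y = λ·(24 - 6) - 14 ≡ 2. → (6, 2)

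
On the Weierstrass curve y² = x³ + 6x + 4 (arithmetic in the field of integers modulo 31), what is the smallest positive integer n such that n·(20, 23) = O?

6

2P: tangent at (20, 23): λ = (3·20² + 6)/(2·23) ≡ 28/15. 15⁻¹ ≡ 29 (mod 31) since 15·29 = 435 ≡ 1, so λ ≡ 28·29 ≡ 6.
  x = λ² - 20 - 20 = 36 - 40 ≡ 27; y = λ·(20 - 27) - 23 ≡ 28. → (27, 28)
3P: (27, 28) + (20, 23). λ = (23 - 28)/(20 - 27) ≡ 26/24 mod 31. 24⁻¹ ≡ 22 (mod 31) since 24·22 = 528 ≡ 1, so λ ≡ 14.
  x = λ² - 27 - 20 = 196 - 47 ≡ 25; y = λ·(27 - 25) - 28 ≡ 0. → (25, 0)
4P: (25, 0) + (20, 23). λ = (23 - 0)/(20 - 25) ≡ 23/26 mod 31. 26⁻¹ ≡ 6 (mod 31) since 26·6 = 156 ≡ 1, so λ ≡ 14.
  x = λ² - 25 - 20 = 196 - 45 ≡ 27; y = λ·(25 - 27) - 0 ≡ 3. → (27, 3)
5P: (27, 3) + (20, 23). λ = (23 - 3)/(20 - 27) ≡ 20/24 mod 31. 24⁻¹ ≡ 22 (mod 31) since 24·22 = 528 ≡ 1, so λ ≡ 6.
  x = λ² - 27 - 20 = 36 - 47 ≡ 20; y = λ·(27 - 20) - 3 ≡ 8. → (20, 8)
6P: (20, 8) + (20, 23): same x and y₁ ≡ -y₂, so the sum is O.
6P = O, so the order is 6.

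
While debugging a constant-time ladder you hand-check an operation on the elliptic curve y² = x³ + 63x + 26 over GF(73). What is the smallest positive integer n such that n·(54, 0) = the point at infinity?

2P: (54, 0) + (54, 0): same x and y₁ ≡ -y₂, so the sum is the point at infinity.
2P = the point at infinity, so the order is 2.

2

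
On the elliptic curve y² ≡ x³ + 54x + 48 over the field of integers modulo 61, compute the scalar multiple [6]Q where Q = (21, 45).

(21, 16)

Double-and-add on 6 = (110)₂. Start with Q = (21, 45) for the leading 1-bit.
double: tangent at (21, 45): λ = (3·21² + 54)/(2·45) ≡ 35/29. 29⁻¹ ≡ 40 (mod 61), so λ ≡ 35·40 ≡ 58.
  x = λ² - 21 - 21 = 3364 - 42 ≡ 28; y = λ·(21 - 28) - 45 ≡ 37. → (28, 37)
add Q: (28, 37) + (21, 45). λ = (45 - 37)/(21 - 28) ≡ 8/54 mod 61. 54⁻¹ ≡ 26 (mod 61), so λ ≡ 25.
  x = λ² - 28 - 21 = 625 - 49 ≡ 27; y = λ·(28 - 27) - 37 ≡ 49. → (27, 49)
double: tangent at (27, 49): λ = (3·27² + 54)/(2·49) ≡ 45/37. 37⁻¹ ≡ 33 (mod 61) since 37·33 = 1221 ≡ 1, so λ ≡ 45·33 ≡ 21.
  x = λ² - 27 - 27 = 441 - 54 ≡ 21; y = λ·(27 - 21) - 49 ≡ 16. → (21, 16)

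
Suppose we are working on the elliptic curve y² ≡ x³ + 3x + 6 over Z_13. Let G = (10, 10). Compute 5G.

(4, 2)

Repeated addition: build up to 5G.
2G: tangent at (10, 10): λ = (3·10² + 3)/(2·10) ≡ 4/7. 7⁻¹ ≡ 2 (mod 13), so λ ≡ 4·2 ≡ 8.
  x = λ² - 10 - 10 = 64 - 20 ≡ 5; y = λ·(10 - 5) - 10 ≡ 4. → (5, 4)
3G: (5, 4) + (10, 10). λ = (10 - 4)/(10 - 5) ≡ 6/5 mod 13. 5⁻¹ ≡ 8 (mod 13), so λ ≡ 9.
  x = λ² - 5 - 10 = 81 - 15 ≡ 1; y = λ·(5 - 1) - 4 ≡ 6. → (1, 6)
4G: (1, 6) + (10, 10). λ = (10 - 6)/(10 - 1) ≡ 4/9 mod 13. 9⁻¹ ≡ 3 (mod 13), so λ ≡ 12.
  x = λ² - 1 - 10 = 144 - 11 ≡ 3; y = λ·(1 - 3) - 6 ≡ 9. → (3, 9)
5G: (3, 9) + (10, 10). λ = (10 - 9)/(10 - 3) ≡ 1/7 mod 13. 7⁻¹ ≡ 2 (mod 13), so λ ≡ 2.
  x = λ² - 3 - 10 = 4 - 13 ≡ 4; y = λ·(3 - 4) - 9 ≡ 2. → (4, 2)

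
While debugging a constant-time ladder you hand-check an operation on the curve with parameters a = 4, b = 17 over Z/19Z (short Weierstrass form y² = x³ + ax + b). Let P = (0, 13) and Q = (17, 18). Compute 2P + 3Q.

(14, 10)

First 2P:
Repeated addition: build up to 2P.
2P: tangent at (0, 13): λ = (3·0² + 4)/(2·13) ≡ 4/7. 7⁻¹ ≡ 11 (mod 19), so λ ≡ 4·11 ≡ 6.
  x = λ² - 0 - 0 = 36 - 0 ≡ 17; y = λ·(0 - 17) - 13 ≡ 18. → (17, 18)
2P = (17, 18).
Next 3Q:
Repeated addition: build up to 3Q.
2Q: tangent at (17, 18): λ = (3·17² + 4)/(2·18) ≡ 16/17. 17⁻¹ ≡ 9 (mod 19) since 17·9 = 153 ≡ 1, so λ ≡ 16·9 ≡ 11.
  x = λ² - 17 - 17 = 121 - 34 ≡ 11; y = λ·(17 - 11) - 18 ≡ 10. → (11, 10)
3Q: (11, 10) + (17, 18). λ = (18 - 10)/(17 - 11) ≡ 8/6 mod 19. 6⁻¹ ≡ 16 (mod 19), so λ ≡ 14.
  x = λ² - 11 - 17 = 196 - 28 ≡ 16; y = λ·(11 - 16) - 10 ≡ 15. → (16, 15)
3Q = (16, 15).
Finally 2P + 3Q:
(17, 18) + (16, 15). λ = (15 - 18)/(16 - 17) ≡ 16/18 mod 19. 18⁻¹ ≡ 18 (mod 19), so λ ≡ 3.
  x = λ² - 17 - 16 = 9 - 33 ≡ 14; y = λ·(17 - 14) - 18 ≡ 10. → (14, 10)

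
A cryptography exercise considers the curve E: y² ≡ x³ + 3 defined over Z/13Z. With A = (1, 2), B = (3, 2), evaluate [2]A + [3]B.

First 2A:
Repeated addition: build up to 2A.
2A: tangent at (1, 2): λ = (3·1² + 0)/(2·2) ≡ 3/4. 4⁻¹ ≡ 10 (mod 13), so λ ≡ 3·10 ≡ 4.
  x = λ² - 1 - 1 = 16 - 2 ≡ 1; y = λ·(1 - 1) - 2 ≡ 11. → (1, 11)
2A = (1, 11).
Next 3B:
Repeated addition: build up to 3B.
2B: tangent at (3, 2): λ = (3·3² + 0)/(2·2) ≡ 1/4. 4⁻¹ ≡ 10 (mod 13), so λ ≡ 1·10 ≡ 10.
  x = λ² - 3 - 3 = 100 - 6 ≡ 3; y = λ·(3 - 3) - 2 ≡ 11. → (3, 11)
3B: (3, 11) + (3, 2): same x and y₁ ≡ -y₂, so the sum is 𝒪.
3B = 𝒪.
Finally 2A + 3B:
(1, 11) + 𝒪 = (1, 11) (identity).

(1, 11)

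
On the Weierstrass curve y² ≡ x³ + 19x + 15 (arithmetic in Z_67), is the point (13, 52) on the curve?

y² = 52² ≡ 24; x³ + 19x + 15 = 2459 ≡ 47 (mod 67). 24 ≠ 47.

no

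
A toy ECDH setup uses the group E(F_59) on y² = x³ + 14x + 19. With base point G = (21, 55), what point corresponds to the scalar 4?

(9, 15)

Repeated addition: build up to 4G.
2G: tangent at (21, 55): λ = (3·21² + 14)/(2·55) ≡ 39/51. 51⁻¹ ≡ 22 (mod 59), so λ ≡ 39·22 ≡ 32.
  x = λ² - 21 - 21 = 1024 - 42 ≡ 38; y = λ·(21 - 38) - 55 ≡ 50. → (38, 50)
3G: (38, 50) + (21, 55). λ = (55 - 50)/(21 - 38) ≡ 5/42 mod 59. 42⁻¹ ≡ 52 (mod 59), so λ ≡ 24.
  x = λ² - 38 - 21 = 576 - 59 ≡ 45; y = λ·(38 - 45) - 50 ≡ 18. → (45, 18)
4G: (45, 18) + (21, 55). λ = (55 - 18)/(21 - 45) ≡ 37/35 mod 59. 35⁻¹ ≡ 27 (mod 59), so λ ≡ 55.
  x = λ² - 45 - 21 = 3025 - 66 ≡ 9; y = λ·(45 - 9) - 18 ≡ 15. → (9, 15)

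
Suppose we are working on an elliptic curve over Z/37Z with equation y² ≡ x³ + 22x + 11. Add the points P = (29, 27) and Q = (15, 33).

(29, 27) + (15, 33). λ = (33 - 27)/(15 - 29) ≡ 6/23 mod 37. 23⁻¹ ≡ 29 (mod 37) since 23·29 = 667 ≡ 1, so λ ≡ 26.
  x = λ² - 29 - 15 = 676 - 44 ≡ 3; y = λ·(29 - 3) - 27 ≡ 20. → (3, 20)

(3, 20)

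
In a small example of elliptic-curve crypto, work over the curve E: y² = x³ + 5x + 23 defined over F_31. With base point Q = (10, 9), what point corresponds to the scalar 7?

(27, 30)

Repeated addition: build up to 7Q.
2Q: tangent at (10, 9): λ = (3·10² + 5)/(2·9) ≡ 26/18. 18⁻¹ ≡ 19 (mod 31), so λ ≡ 26·19 ≡ 29.
  x = λ² - 10 - 10 = 841 - 20 ≡ 15; y = λ·(10 - 15) - 9 ≡ 1. → (15, 1)
3Q: (15, 1) + (10, 9). λ = (9 - 1)/(10 - 15) ≡ 8/26 mod 31. 26⁻¹ ≡ 6 (mod 31) since 26·6 = 156 ≡ 1, so λ ≡ 17.
  x = λ² - 15 - 10 = 289 - 25 ≡ 16; y = λ·(15 - 16) - 1 ≡ 13. → (16, 13)
4Q: (16, 13) + (10, 9). λ = (9 - 13)/(10 - 16) ≡ 27/25 mod 31. 25⁻¹ ≡ 5 (mod 31), so λ ≡ 11.
  x = λ² - 16 - 10 = 121 - 26 ≡ 2; y = λ·(16 - 2) - 13 ≡ 17. → (2, 17)
5Q: (2, 17) + (10, 9). λ = (9 - 17)/(10 - 2) ≡ 23/8 mod 31. 8⁻¹ ≡ 4 (mod 31) since 8·4 = 32 ≡ 1, so λ ≡ 30.
  x = λ² - 2 - 10 = 900 - 12 ≡ 20; y = λ·(2 - 20) - 17 ≡ 1. → (20, 1)
6Q: (20, 1) + (10, 9). λ = (9 - 1)/(10 - 20) ≡ 8/21 mod 31. 21⁻¹ ≡ 3 (mod 31), so λ ≡ 24.
  x = λ² - 20 - 10 = 576 - 30 ≡ 19; y = λ·(20 - 19) - 1 ≡ 23. → (19, 23)
7Q: (19, 23) + (10, 9). λ = (9 - 23)/(10 - 19) ≡ 17/22 mod 31. 22⁻¹ ≡ 24 (mod 31) since 22·24 = 528 ≡ 1, so λ ≡ 5.
  x = λ² - 19 - 10 = 25 - 29 ≡ 27; y = λ·(19 - 27) - 23 ≡ 30. → (27, 30)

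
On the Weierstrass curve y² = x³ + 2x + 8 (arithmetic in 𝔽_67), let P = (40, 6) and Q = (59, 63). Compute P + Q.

(40, 6) + (59, 63). λ = (63 - 6)/(59 - 40) ≡ 57/19 mod 67. 19⁻¹ ≡ 60 (mod 67), so λ ≡ 3.
  x = λ² - 40 - 59 = 9 - 99 ≡ 44; y = λ·(40 - 44) - 6 ≡ 49. → (44, 49)

(44, 49)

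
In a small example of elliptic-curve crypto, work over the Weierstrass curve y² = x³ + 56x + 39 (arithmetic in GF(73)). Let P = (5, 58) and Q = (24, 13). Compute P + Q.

(5, 58) + (24, 13). λ = (13 - 58)/(24 - 5) ≡ 28/19 mod 73. 19⁻¹ ≡ 50 (mod 73), so λ ≡ 13.
  x = λ² - 5 - 24 = 169 - 29 ≡ 67; y = λ·(5 - 67) - 58 ≡ 12. → (67, 12)

(67, 12)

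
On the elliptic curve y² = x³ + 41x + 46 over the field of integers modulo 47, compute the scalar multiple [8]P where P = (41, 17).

Double-and-add on 8 = (1000)₂. Start with P = (41, 17) for the leading 1-bit.
double: tangent at (41, 17): λ = (3·41² + 41)/(2·17) ≡ 8/34. 34⁻¹ ≡ 18 (mod 47) since 34·18 = 612 ≡ 1, so λ ≡ 8·18 ≡ 3.
  x = λ² - 41 - 41 = 9 - 82 ≡ 21; y = λ·(41 - 21) - 17 ≡ 43. → (21, 43)
double: tangent at (21, 43): λ = (3·21² + 41)/(2·43) ≡ 1/39. 39⁻¹ ≡ 41 (mod 47), so λ ≡ 1·41 ≡ 41.
  x = λ² - 21 - 21 = 1681 - 42 ≡ 41; y = λ·(21 - 41) - 43 ≡ 30. → (41, 30)
double: tangent at (41, 30): λ = (3·41² + 41)/(2·30) ≡ 8/13. 13⁻¹ ≡ 29 (mod 47) since 13·29 = 377 ≡ 1, so λ ≡ 8·29 ≡ 44.
  x = λ² - 41 - 41 = 1936 - 82 ≡ 21; y = λ·(41 - 21) - 30 ≡ 4. → (21, 4)

(21, 4)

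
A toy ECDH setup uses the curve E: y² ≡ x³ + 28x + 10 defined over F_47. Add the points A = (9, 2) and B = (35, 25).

(35, 22)

(9, 2) + (35, 25). λ = (25 - 2)/(35 - 9) ≡ 23/26 mod 47. 26⁻¹ ≡ 38 (mod 47), so λ ≡ 28.
  x = λ² - 9 - 35 = 784 - 44 ≡ 35; y = λ·(9 - 35) - 2 ≡ 22. → (35, 22)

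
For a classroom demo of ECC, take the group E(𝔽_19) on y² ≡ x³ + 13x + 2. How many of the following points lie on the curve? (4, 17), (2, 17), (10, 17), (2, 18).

1

(4, 17): 17² ≡ 4, rhs ≡ 4 → on.
(2, 17): 17² ≡ 4, rhs ≡ 17 → off.
(10, 17): 17² ≡ 4, rhs ≡ 11 → off.
(2, 18): 18² ≡ 1, rhs ≡ 17 → off.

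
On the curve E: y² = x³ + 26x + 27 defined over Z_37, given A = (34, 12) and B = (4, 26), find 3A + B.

(3, 24)

First 3A:
Repeated addition: build up to 3A.
2A: tangent at (34, 12): λ = (3·34² + 26)/(2·12) ≡ 16/24. 24⁻¹ ≡ 17 (mod 37) since 24·17 = 408 ≡ 1, so λ ≡ 16·17 ≡ 13.
  x = λ² - 34 - 34 = 169 - 68 ≡ 27; y = λ·(34 - 27) - 12 ≡ 5. → (27, 5)
3A: (27, 5) + (34, 12). λ = (12 - 5)/(34 - 27) ≡ 7/7 mod 37. 7⁻¹ ≡ 16 (mod 37), so λ ≡ 1.
  x = λ² - 27 - 34 = 1 - 61 ≡ 14; y = λ·(27 - 14) - 5 ≡ 8. → (14, 8)
3A = (14, 8).
Finally 3A + B:
(14, 8) + (4, 26). λ = (26 - 8)/(4 - 14) ≡ 18/27 mod 37. 27⁻¹ ≡ 11 (mod 37), so λ ≡ 13.
  x = λ² - 14 - 4 = 169 - 18 ≡ 3; y = λ·(14 - 3) - 8 ≡ 24. → (3, 24)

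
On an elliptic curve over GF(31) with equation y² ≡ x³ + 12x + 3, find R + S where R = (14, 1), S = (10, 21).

(14, 1) + (10, 21). λ = (21 - 1)/(10 - 14) ≡ 20/27 mod 31. 27⁻¹ ≡ 23 (mod 31), so λ ≡ 26.
  x = λ² - 14 - 10 = 676 - 24 ≡ 1; y = λ·(14 - 1) - 1 ≡ 27. → (1, 27)

(1, 27)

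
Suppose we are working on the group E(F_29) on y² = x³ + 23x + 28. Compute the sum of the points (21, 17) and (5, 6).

(2, 16)

(21, 17) + (5, 6). λ = (6 - 17)/(5 - 21) ≡ 18/13 mod 29. 13⁻¹ ≡ 9 (mod 29), so λ ≡ 17.
  x = λ² - 21 - 5 = 289 - 26 ≡ 2; y = λ·(21 - 2) - 17 ≡ 16. → (2, 16)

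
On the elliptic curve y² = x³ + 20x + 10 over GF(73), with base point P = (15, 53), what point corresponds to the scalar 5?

Repeated addition: build up to 5P.
2P: tangent at (15, 53): λ = (3·15² + 20)/(2·53) ≡ 38/33. 33⁻¹ ≡ 31 (mod 73) since 33·31 = 1023 ≡ 1, so λ ≡ 38·31 ≡ 10.
  x = λ² - 15 - 15 = 100 - 30 ≡ 70; y = λ·(15 - 70) - 53 ≡ 54. → (70, 54)
3P: (70, 54) + (15, 53). λ = (53 - 54)/(15 - 70) ≡ 72/18 mod 73. 18⁻¹ ≡ 69 (mod 73), so λ ≡ 4.
  x = λ² - 70 - 15 = 16 - 85 ≡ 4; y = λ·(70 - 4) - 54 ≡ 64. → (4, 64)
4P: (4, 64) + (15, 53). λ = (53 - 64)/(15 - 4) ≡ 62/11 mod 73. 11⁻¹ ≡ 20 (mod 73), so λ ≡ 72.
  x = λ² - 4 - 15 = 5184 - 19 ≡ 55; y = λ·(4 - 55) - 64 ≡ 60. → (55, 60)
5P: (55, 60) + (15, 53). λ = (53 - 60)/(15 - 55) ≡ 66/33 mod 73. 33⁻¹ ≡ 31 (mod 73), so λ ≡ 2.
  x = λ² - 55 - 15 = 4 - 70 ≡ 7; y = λ·(55 - 7) - 60 ≡ 36. → (7, 36)

(7, 36)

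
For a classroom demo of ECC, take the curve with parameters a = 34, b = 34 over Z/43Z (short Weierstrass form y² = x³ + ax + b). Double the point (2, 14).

tangent at (2, 14): λ = (3·2² + 34)/(2·14) ≡ 3/28. 28⁻¹ ≡ 20 (mod 43), so λ ≡ 3·20 ≡ 17.
  x = λ² - 2 - 2 = 289 - 4 ≡ 27; y = λ·(2 - 27) - 14 ≡ 34. → (27, 34)

(27, 34)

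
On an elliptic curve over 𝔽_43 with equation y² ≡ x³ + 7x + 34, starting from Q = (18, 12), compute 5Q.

Double-and-add on 5 = (101)₂. Start with Q = (18, 12) for the leading 1-bit.
double: tangent at (18, 12): λ = (3·18² + 7)/(2·12) ≡ 33/24. 24⁻¹ ≡ 9 (mod 43), so λ ≡ 33·9 ≡ 39.
  x = λ² - 18 - 18 = 1521 - 36 ≡ 23; y = λ·(18 - 23) - 12 ≡ 8. → (23, 8)
double: tangent at (23, 8): λ = (3·23² + 7)/(2·8) ≡ 3/16. 16⁻¹ ≡ 35 (mod 43), so λ ≡ 3·35 ≡ 19.
  x = λ² - 23 - 23 = 361 - 46 ≡ 14; y = λ·(23 - 14) - 8 ≡ 34. → (14, 34)
add Q: (14, 34) + (18, 12). λ = (12 - 34)/(18 - 14) ≡ 21/4 mod 43. 4⁻¹ ≡ 11 (mod 43), so λ ≡ 16.
  x = λ² - 14 - 18 = 256 - 32 ≡ 9; y = λ·(14 - 9) - 34 ≡ 3. → (9, 3)

(9, 3)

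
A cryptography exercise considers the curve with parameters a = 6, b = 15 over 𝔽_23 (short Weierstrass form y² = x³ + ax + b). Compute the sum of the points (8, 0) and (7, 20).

(8, 0) + (7, 20). λ = (20 - 0)/(7 - 8) ≡ 20/22 mod 23. 22⁻¹ ≡ 22 (mod 23), so λ ≡ 3.
  x = λ² - 8 - 7 = 9 - 15 ≡ 17; y = λ·(8 - 17) - 0 ≡ 19. → (17, 19)

(17, 19)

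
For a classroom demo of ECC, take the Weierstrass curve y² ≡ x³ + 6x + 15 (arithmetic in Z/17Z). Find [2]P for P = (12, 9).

tangent at (12, 9): λ = (3·12² + 6)/(2·9) ≡ 13/1. 1⁻¹ ≡ 1 (mod 17), so λ ≡ 13·1 ≡ 13.
  x = λ² - 12 - 12 = 169 - 24 ≡ 9; y = λ·(12 - 9) - 9 ≡ 13. → (9, 13)

(9, 13)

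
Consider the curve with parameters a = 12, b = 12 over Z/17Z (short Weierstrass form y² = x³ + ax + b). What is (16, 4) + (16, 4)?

(1, 5)

tangent at (16, 4): λ = (3·16² + 12)/(2·4) ≡ 15/8. 8⁻¹ ≡ 15 (mod 17), so λ ≡ 15·15 ≡ 4.
  x = λ² - 16 - 16 = 16 - 32 ≡ 1; y = λ·(16 - 1) - 4 ≡ 5. → (1, 5)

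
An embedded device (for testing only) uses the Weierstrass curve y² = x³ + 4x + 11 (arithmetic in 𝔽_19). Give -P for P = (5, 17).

-(5, 17) = (5, -17 mod 19) = (5, 2).

(5, 2)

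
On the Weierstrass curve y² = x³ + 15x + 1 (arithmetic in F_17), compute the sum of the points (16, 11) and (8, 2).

(11, 1)

(16, 11) + (8, 2). λ = (2 - 11)/(8 - 16) ≡ 8/9 mod 17. 9⁻¹ ≡ 2 (mod 17) since 9·2 = 18 ≡ 1, so λ ≡ 16.
  x = λ² - 16 - 8 = 256 - 24 ≡ 11; y = λ·(16 - 11) - 11 ≡ 1. → (11, 1)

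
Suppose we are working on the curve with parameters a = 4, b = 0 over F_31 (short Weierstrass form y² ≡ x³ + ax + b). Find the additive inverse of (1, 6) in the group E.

-(1, 6) = (1, -6 mod 31) = (1, 25).

(1, 25)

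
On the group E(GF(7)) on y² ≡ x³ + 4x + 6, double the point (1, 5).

(5, 2)

tangent at (1, 5): λ = (3·1² + 4)/(2·5) ≡ 0/3. 3⁻¹ ≡ 5 (mod 7), so λ ≡ 0·5 ≡ 0.
  x = λ² - 1 - 1 = 0 - 2 ≡ 5; y = λ·(1 - 5) - 5 ≡ 2. → (5, 2)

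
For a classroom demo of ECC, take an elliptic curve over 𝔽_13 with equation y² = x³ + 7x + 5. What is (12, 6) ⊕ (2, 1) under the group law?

(12, 6) + (2, 1). λ = (1 - 6)/(2 - 12) ≡ 8/3 mod 13. 3⁻¹ ≡ 9 (mod 13), so λ ≡ 7.
  x = λ² - 12 - 2 = 49 - 14 ≡ 9; y = λ·(12 - 9) - 6 ≡ 2. → (9, 2)

(9, 2)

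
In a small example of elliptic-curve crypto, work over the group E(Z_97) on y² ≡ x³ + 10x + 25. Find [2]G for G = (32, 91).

(66, 73)

tangent at (32, 91): λ = (3·32² + 10)/(2·91) ≡ 75/85. 85⁻¹ ≡ 8 (mod 97), so λ ≡ 75·8 ≡ 18.
  x = λ² - 32 - 32 = 324 - 64 ≡ 66; y = λ·(32 - 66) - 91 ≡ 73. → (66, 73)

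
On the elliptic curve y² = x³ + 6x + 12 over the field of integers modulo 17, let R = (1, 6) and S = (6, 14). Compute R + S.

(1, 11)

(1, 6) + (6, 14). λ = (14 - 6)/(6 - 1) ≡ 8/5 mod 17. 5⁻¹ ≡ 7 (mod 17), so λ ≡ 5.
  x = λ² - 1 - 6 = 25 - 7 ≡ 1; y = λ·(1 - 1) - 6 ≡ 11. → (1, 11)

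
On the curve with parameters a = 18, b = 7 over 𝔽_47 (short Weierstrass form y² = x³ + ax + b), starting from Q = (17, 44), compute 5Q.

(22, 37)

Double-and-add on 5 = (101)₂. Start with Q = (17, 44) for the leading 1-bit.
double: tangent at (17, 44): λ = (3·17² + 18)/(2·44) ≡ 39/41. 41⁻¹ ≡ 39 (mod 47) since 41·39 = 1599 ≡ 1, so λ ≡ 39·39 ≡ 17.
  x = λ² - 17 - 17 = 289 - 34 ≡ 20; y = λ·(17 - 20) - 44 ≡ 46. → (20, 46)
double: tangent at (20, 46): λ = (3·20² + 18)/(2·46) ≡ 43/45. 45⁻¹ ≡ 23 (mod 47) since 45·23 = 1035 ≡ 1, so λ ≡ 43·23 ≡ 2.
  x = λ² - 20 - 20 = 4 - 40 ≡ 11; y = λ·(20 - 11) - 46 ≡ 19. → (11, 19)
add Q: (11, 19) + (17, 44). λ = (44 - 19)/(17 - 11) ≡ 25/6 mod 47. 6⁻¹ ≡ 8 (mod 47) since 6·8 = 48 ≡ 1, so λ ≡ 12.
  x = λ² - 11 - 17 = 144 - 28 ≡ 22; y = λ·(11 - 22) - 19 ≡ 37. → (22, 37)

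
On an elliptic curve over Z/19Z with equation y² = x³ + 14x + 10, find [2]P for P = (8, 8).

(4, 15)

tangent at (8, 8): λ = (3·8² + 14)/(2·8) ≡ 16/16. 16⁻¹ ≡ 6 (mod 19), so λ ≡ 16·6 ≡ 1.
  x = λ² - 8 - 8 = 1 - 16 ≡ 4; y = λ·(8 - 4) - 8 ≡ 15. → (4, 15)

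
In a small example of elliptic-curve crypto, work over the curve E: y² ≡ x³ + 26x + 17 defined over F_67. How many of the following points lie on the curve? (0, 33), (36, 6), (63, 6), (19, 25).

(0, 33): 33² ≡ 17, rhs ≡ 17 → on.
(36, 6): 6² ≡ 36, rhs ≡ 39 → off.
(63, 6): 6² ≡ 36, rhs ≡ 50 → off.
(19, 25): 25² ≡ 22, rhs ≡ 0 → off.

1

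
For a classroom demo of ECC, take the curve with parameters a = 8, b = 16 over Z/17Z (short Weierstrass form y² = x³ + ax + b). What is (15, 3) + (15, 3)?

(0, 13)

tangent at (15, 3): λ = (3·15² + 8)/(2·3) ≡ 3/6. 6⁻¹ ≡ 3 (mod 17), so λ ≡ 3·3 ≡ 9.
  x = λ² - 15 - 15 = 81 - 30 ≡ 0; y = λ·(15 - 0) - 3 ≡ 13. → (0, 13)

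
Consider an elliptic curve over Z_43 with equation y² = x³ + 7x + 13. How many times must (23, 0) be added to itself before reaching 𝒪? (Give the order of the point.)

2

2P: (23, 0) + (23, 0): same x and y₁ ≡ -y₂, so the sum is 𝒪.
2P = 𝒪, so the order is 2.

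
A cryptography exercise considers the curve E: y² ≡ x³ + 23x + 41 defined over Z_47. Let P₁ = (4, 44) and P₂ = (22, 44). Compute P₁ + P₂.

(4, 44) + (22, 44). λ = (44 - 44)/(22 - 4) ≡ 0/18 mod 47. 18⁻¹ ≡ 34 (mod 47), so λ ≡ 0.
  x = λ² - 4 - 22 = 0 - 26 ≡ 21; y = λ·(4 - 21) - 44 ≡ 3. → (21, 3)

(21, 3)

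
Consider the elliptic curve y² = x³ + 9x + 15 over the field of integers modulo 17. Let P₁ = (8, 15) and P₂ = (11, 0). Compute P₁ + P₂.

(8, 15) + (11, 0). λ = (0 - 15)/(11 - 8) ≡ 2/3 mod 17. 3⁻¹ ≡ 6 (mod 17), so λ ≡ 12.
  x = λ² - 8 - 11 = 144 - 19 ≡ 6; y = λ·(8 - 6) - 15 ≡ 9. → (6, 9)

(6, 9)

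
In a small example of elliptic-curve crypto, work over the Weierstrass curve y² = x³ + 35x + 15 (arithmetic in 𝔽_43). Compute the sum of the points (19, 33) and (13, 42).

(24, 39)

(19, 33) + (13, 42). λ = (42 - 33)/(13 - 19) ≡ 9/37 mod 43. 37⁻¹ ≡ 7 (mod 43), so λ ≡ 20.
  x = λ² - 19 - 13 = 400 - 32 ≡ 24; y = λ·(19 - 24) - 33 ≡ 39. → (24, 39)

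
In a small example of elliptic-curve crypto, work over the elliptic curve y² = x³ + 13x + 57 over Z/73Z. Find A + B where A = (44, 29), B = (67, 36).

(58, 8)

(44, 29) + (67, 36). λ = (36 - 29)/(67 - 44) ≡ 7/23 mod 73. 23⁻¹ ≡ 54 (mod 73) since 23·54 = 1242 ≡ 1, so λ ≡ 13.
  x = λ² - 44 - 67 = 169 - 111 ≡ 58; y = λ·(44 - 58) - 29 ≡ 8. → (58, 8)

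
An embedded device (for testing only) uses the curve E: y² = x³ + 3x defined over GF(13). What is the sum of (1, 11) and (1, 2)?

O

The two points share x = 1 and their y-coordinates satisfy 11 + 2 ≡ 0 (mod 13), so they are inverses. Their sum is ∞.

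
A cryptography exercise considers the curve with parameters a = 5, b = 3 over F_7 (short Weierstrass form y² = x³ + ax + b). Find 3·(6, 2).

O

Write Q = (6, 2).
Repeated addition: build up to 3Q.
2Q: tangent at (6, 2): λ = (3·6² + 5)/(2·2) ≡ 1/4. 4⁻¹ ≡ 2 (mod 7), so λ ≡ 1·2 ≡ 2.
  x = λ² - 6 - 6 = 4 - 12 ≡ 6; y = λ·(6 - 6) - 2 ≡ 5. → (6, 5)
3Q: (6, 5) + (6, 2): same x and y₁ ≡ -y₂, so the sum is the point at infinity.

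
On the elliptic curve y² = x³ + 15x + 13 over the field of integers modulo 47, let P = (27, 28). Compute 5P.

Repeated addition: build up to 5P.
2P: tangent at (27, 28): λ = (3·27² + 15)/(2·28) ≡ 40/9. 9⁻¹ ≡ 21 (mod 47), so λ ≡ 40·21 ≡ 41.
  x = λ² - 27 - 27 = 1681 - 54 ≡ 29; y = λ·(27 - 29) - 28 ≡ 31. → (29, 31)
3P: (29, 31) + (27, 28). λ = (28 - 31)/(27 - 29) ≡ 44/45 mod 47. 45⁻¹ ≡ 23 (mod 47), so λ ≡ 25.
  x = λ² - 29 - 27 = 625 - 56 ≡ 5; y = λ·(29 - 5) - 31 ≡ 5. → (5, 5)
4P: (5, 5) + (27, 28). λ = (28 - 5)/(27 - 5) ≡ 23/22 mod 47. 22⁻¹ ≡ 15 (mod 47), so λ ≡ 16.
  x = λ² - 5 - 27 = 256 - 32 ≡ 36; y = λ·(5 - 36) - 5 ≡ 16. → (36, 16)
5P: (36, 16) + (27, 28). λ = (28 - 16)/(27 - 36) ≡ 12/38 mod 47. 38⁻¹ ≡ 26 (mod 47), so λ ≡ 30.
  x = λ² - 36 - 27 = 900 - 63 ≡ 38; y = λ·(36 - 38) - 16 ≡ 18. → (38, 18)

(38, 18)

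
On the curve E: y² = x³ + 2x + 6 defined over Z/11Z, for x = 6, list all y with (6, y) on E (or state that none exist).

x³ + 2x + 6 = 234 ≡ 3 (mod 11).
Square roots of 3 mod 11: 5 and 6 (since 5² = 25 ≡ 3).

5, 6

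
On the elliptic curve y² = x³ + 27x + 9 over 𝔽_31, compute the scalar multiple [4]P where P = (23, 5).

(28, 5)

Repeated addition: build up to 4P.
2P: tangent at (23, 5): λ = (3·23² + 27)/(2·5) ≡ 2/10. 10⁻¹ ≡ 28 (mod 31) since 10·28 = 280 ≡ 1, so λ ≡ 2·28 ≡ 25.
  x = λ² - 23 - 23 = 625 - 46 ≡ 21; y = λ·(23 - 21) - 5 ≡ 14. → (21, 14)
3P: (21, 14) + (23, 5). λ = (5 - 14)/(23 - 21) ≡ 22/2 mod 31. 2⁻¹ ≡ 16 (mod 31) since 2·16 = 32 ≡ 1, so λ ≡ 11.
  x = λ² - 21 - 23 = 121 - 44 ≡ 15; y = λ·(21 - 15) - 14 ≡ 21. → (15, 21)
4P: (15, 21) + (23, 5). λ = (5 - 21)/(23 - 15) ≡ 15/8 mod 31. 8⁻¹ ≡ 4 (mod 31), so λ ≡ 29.
  x = λ² - 15 - 23 = 841 - 38 ≡ 28; y = λ·(15 - 28) - 21 ≡ 5. → (28, 5)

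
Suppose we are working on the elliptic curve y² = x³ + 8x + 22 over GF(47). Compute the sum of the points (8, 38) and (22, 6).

(8, 38) + (22, 6). λ = (6 - 38)/(22 - 8) ≡ 15/14 mod 47. 14⁻¹ ≡ 37 (mod 47), so λ ≡ 38.
  x = λ² - 8 - 22 = 1444 - 30 ≡ 4; y = λ·(8 - 4) - 38 ≡ 20. → (4, 20)

(4, 20)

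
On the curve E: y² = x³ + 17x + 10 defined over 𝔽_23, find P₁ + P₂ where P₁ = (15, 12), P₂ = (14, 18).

(7, 9)

(15, 12) + (14, 18). λ = (18 - 12)/(14 - 15) ≡ 6/22 mod 23. 22⁻¹ ≡ 22 (mod 23), so λ ≡ 17.
  x = λ² - 15 - 14 = 289 - 29 ≡ 7; y = λ·(15 - 7) - 12 ≡ 9. → (7, 9)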